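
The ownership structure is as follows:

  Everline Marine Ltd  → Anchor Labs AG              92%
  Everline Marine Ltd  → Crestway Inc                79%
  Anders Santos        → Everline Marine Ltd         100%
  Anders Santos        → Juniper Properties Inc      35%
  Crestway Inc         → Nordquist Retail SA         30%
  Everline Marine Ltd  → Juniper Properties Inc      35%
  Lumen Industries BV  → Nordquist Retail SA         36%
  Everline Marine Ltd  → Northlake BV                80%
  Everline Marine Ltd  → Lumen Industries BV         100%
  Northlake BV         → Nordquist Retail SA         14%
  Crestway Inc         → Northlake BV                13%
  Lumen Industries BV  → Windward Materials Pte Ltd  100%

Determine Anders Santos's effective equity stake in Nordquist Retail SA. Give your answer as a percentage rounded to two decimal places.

72.34%

Anders reaches Nordquist along 4 paths.
Via Everline → Crestway: 100% × 79% × 30% = 23.7%.
Via Everline → Northlake: 100% × 80% × 14% = 11.2%.
Via Everline → Crestway → Northlake: 100% × 79% × 13% × 14% = 1.4378%.
Via Everline → Lumen: 100% × 100% × 36% = 36%.
Total: 23.7% + 11.2% + 1.4378% + 36% = 72.3378%.
Rounded: 72.34%.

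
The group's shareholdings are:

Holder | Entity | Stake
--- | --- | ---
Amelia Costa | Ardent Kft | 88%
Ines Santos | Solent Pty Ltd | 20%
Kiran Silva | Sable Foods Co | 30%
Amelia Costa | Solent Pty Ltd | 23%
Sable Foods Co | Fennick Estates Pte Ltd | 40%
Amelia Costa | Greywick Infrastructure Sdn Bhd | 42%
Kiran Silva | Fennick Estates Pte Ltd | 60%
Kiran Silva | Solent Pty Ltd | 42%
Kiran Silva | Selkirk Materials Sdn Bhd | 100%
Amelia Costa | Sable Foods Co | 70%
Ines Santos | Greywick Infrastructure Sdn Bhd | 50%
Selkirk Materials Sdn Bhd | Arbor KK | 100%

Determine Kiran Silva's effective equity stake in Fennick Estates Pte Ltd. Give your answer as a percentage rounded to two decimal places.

Kiran reaches Fennick along 2 paths.
Via Sable: 30% × 40% = 12%.
Direct stake: 60% = 60%.
Total: 12% + 60% = 72%.
Rounded: 72.00%.

72.00%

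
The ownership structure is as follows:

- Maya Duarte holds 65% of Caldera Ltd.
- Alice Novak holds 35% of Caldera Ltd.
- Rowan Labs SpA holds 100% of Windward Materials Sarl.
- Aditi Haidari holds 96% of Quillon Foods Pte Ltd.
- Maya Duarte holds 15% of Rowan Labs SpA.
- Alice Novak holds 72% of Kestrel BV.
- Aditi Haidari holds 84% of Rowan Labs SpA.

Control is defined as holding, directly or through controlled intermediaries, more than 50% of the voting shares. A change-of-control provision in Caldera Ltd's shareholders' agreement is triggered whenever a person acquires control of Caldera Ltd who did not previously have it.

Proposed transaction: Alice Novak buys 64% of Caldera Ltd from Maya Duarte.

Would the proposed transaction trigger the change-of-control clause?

Yes

The purchase adds only to Alice's holdings (Maya's stake shrinks), so Alice is the only person who could newly come to control Caldera.
Alice holds 72% of Kestrel, so Alice controls Kestrel.
In Caldera, Alice's side holds only 35%, not > 50%.
So before the transaction, Alice does not control Caldera.
After the purchase, Alice's direct stake in Caldera rises to 35% + 64% = 99%, and Maya's stake falls to 1%.
Alice holds 99% of Caldera, so Alice controls Caldera.
Alice did not control Caldera before and does after, so the clause is triggered.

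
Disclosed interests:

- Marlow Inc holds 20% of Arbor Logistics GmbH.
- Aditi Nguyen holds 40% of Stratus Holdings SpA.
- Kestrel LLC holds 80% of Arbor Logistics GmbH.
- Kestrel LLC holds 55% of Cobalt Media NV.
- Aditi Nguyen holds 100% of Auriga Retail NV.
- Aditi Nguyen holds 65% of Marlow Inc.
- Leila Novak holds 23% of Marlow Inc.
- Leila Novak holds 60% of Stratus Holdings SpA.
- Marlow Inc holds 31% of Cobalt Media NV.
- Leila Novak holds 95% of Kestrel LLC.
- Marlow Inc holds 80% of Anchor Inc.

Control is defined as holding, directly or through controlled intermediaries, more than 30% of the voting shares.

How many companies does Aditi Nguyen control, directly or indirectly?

5

Aditi holds 100% of Auriga, so Aditi controls Auriga.
Aditi holds 65% of Marlow, so Aditi controls Marlow.
Aditi holds 40% of Stratus, so Aditi controls Stratus.
Marlow holds 80% of Anchor, so Aditi controls Anchor.
Marlow holds 31% of Cobalt, so Aditi controls Cobalt.
No other company's threshold is met.
Aditi controls 5 companies.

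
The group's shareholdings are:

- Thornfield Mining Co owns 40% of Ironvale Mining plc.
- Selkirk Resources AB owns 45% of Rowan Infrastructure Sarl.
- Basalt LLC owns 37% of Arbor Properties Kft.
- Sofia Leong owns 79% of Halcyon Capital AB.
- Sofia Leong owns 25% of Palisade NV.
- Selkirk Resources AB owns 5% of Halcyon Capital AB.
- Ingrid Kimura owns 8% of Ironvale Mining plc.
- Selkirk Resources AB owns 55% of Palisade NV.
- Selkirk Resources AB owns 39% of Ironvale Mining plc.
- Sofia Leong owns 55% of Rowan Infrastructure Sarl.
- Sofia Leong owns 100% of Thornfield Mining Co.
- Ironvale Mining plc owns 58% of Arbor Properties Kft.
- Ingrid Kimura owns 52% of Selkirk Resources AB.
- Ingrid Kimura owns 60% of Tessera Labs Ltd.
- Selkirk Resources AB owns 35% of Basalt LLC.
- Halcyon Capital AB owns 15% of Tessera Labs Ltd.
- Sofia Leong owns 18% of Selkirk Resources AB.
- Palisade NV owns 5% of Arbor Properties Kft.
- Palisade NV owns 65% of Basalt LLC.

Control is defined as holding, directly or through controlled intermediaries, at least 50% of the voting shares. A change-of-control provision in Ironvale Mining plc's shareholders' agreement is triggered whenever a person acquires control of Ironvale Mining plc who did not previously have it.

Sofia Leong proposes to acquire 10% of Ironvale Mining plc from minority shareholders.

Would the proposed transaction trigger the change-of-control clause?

Yes

The purchase changes only Sofia's holdings, so Sofia is the only person who could newly come to control Ironvale.
Sofia holds 100% of Thornfield, so Sofia controls Thornfield.
Sofia holds 79% of Halcyon, so Sofia controls Halcyon.
Sofia holds 55% of Rowan, so Sofia controls Rowan.
In Ironvale, Sofia's side holds only 40%, not ≥ 50%.
So before the transaction, Sofia does not control Ironvale.
After the purchase, Sofia holds 10% of Ironvale directly.
Thornfield and Sofia together hold 40% + 10% = 50% of Ironvale, so Sofia controls Ironvale.
Sofia did not control Ironvale before and does after, so the clause is triggered.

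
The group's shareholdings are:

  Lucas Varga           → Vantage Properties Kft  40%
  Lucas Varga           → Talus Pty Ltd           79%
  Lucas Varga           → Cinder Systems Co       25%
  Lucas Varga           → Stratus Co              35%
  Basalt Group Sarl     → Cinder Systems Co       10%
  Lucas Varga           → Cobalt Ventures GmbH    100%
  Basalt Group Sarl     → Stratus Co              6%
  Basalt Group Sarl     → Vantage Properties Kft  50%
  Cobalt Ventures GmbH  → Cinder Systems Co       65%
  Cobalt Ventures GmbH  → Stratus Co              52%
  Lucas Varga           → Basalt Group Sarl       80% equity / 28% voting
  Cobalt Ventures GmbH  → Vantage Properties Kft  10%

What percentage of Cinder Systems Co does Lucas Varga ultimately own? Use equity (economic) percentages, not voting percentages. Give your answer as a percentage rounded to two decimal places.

98.00%

Lucas reaches Cinder along 3 paths.
Direct stake: 25% = 25%.
Via Basalt: 80% × 10% = 8%.
Via Cobalt: 100% × 65% = 65%.
Total: 25% + 8% + 65% = 98%.
Rounded: 98.00%.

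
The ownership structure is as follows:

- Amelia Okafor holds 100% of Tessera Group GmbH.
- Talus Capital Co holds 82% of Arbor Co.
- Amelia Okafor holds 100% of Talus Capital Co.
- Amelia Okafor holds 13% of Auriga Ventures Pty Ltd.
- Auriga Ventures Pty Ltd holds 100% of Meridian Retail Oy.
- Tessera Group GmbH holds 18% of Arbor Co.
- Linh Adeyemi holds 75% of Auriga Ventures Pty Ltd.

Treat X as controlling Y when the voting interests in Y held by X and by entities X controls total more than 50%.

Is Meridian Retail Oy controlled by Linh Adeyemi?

Linh holds 75% of Auriga, so Linh controls Auriga.
Auriga holds 100% of Meridian, so Linh controls Meridian.

Yes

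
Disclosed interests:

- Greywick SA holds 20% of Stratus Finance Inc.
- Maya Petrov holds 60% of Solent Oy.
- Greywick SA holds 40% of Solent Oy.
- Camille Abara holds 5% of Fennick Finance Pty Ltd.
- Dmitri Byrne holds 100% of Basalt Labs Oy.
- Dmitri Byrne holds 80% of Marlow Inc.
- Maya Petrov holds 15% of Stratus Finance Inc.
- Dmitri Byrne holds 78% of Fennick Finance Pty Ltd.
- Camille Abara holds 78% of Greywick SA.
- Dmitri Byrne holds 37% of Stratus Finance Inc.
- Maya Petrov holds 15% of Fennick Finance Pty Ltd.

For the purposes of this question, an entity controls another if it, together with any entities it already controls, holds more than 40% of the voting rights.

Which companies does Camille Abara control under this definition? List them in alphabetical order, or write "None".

Greywick SA

Camille holds 78% of Greywick, so Camille controls Greywick.
No other company's threshold is met.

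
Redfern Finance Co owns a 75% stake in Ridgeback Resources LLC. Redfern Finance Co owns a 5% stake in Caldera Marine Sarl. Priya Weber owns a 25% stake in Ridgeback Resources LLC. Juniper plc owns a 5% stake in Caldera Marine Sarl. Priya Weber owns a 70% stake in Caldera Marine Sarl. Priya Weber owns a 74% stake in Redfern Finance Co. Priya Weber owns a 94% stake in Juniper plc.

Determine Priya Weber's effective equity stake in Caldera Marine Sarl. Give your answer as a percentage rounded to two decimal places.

78.40%

Priya reaches Caldera along 3 paths.
Direct stake: 70% = 70%.
Via Redfern: 74% × 5% = 3.7%.
Via Juniper: 94% × 5% = 4.7%.
Total: 70% + 3.7% + 4.7% = 78.4%.
Rounded: 78.40%.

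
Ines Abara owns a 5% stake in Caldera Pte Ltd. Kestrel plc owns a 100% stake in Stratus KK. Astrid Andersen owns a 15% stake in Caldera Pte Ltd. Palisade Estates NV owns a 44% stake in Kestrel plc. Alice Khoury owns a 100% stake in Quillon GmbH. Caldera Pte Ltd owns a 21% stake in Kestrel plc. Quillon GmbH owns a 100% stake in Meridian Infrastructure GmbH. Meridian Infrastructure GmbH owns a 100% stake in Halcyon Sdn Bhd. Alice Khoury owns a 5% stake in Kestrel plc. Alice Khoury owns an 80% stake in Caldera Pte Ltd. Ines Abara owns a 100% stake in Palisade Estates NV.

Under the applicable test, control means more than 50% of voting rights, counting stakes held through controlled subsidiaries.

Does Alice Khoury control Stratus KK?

Alice holds 80% of Caldera, so Alice controls Caldera.
Alice holds 100% of Quillon, so Alice controls Quillon.
Quillon holds 100% of Meridian, so Alice controls Meridian.
Meridian holds 100% of Halcyon, so Alice controls Halcyon.
Neither Alice nor any entity Alice controls holds any voting interest in Stratus.
So Alice does not control Stratus.

No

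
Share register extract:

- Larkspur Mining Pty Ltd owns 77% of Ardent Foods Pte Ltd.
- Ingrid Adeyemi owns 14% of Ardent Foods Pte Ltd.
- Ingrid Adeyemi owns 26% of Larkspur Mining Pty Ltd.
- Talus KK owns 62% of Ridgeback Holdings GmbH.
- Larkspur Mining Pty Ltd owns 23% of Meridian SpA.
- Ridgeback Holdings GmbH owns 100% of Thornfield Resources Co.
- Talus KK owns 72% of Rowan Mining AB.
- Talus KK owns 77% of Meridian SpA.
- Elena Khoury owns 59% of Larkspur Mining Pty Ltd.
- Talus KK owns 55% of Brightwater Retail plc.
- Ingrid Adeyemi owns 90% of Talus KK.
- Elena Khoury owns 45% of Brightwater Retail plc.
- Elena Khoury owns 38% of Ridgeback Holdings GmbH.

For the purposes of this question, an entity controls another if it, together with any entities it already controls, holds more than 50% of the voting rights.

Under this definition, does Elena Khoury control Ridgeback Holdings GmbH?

No

Elena holds 59% of Larkspur, so Elena controls Larkspur.
Larkspur holds 77% of Ardent, so Elena controls Ardent.
In Ridgeback, Elena's side holds only 38%, not > 50%.
So Elena does not control Ridgeback.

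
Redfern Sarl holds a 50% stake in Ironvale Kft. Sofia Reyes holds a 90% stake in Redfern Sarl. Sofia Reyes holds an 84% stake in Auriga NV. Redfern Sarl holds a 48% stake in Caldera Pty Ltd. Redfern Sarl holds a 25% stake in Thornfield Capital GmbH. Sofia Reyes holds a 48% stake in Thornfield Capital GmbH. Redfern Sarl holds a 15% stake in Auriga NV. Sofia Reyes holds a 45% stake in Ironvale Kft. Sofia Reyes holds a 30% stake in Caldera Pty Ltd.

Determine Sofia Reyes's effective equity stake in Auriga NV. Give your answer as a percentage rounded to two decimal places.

97.50%

Sofia reaches Auriga along 2 paths.
Direct stake: 84% = 84%.
Via Redfern: 90% × 15% = 13.5%.
Total: 84% + 13.5% = 97.5%.
Rounded: 97.50%.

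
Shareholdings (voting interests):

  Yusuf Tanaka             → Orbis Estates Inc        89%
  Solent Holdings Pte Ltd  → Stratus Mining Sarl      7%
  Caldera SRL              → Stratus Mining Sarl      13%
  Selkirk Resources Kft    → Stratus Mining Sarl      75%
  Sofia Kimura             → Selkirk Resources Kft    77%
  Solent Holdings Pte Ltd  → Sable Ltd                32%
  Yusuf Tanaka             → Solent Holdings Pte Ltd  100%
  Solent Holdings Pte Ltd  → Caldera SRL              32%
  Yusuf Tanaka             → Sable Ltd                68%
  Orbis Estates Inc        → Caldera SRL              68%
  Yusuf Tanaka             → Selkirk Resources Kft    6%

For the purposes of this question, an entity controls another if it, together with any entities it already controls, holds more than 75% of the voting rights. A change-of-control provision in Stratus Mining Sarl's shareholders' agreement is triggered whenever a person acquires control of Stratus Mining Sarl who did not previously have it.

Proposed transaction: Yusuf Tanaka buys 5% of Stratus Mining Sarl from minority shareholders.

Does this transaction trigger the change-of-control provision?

No

The purchase changes only Yusuf's holdings, so Yusuf is the only person who could newly come to control Stratus.
Yusuf holds 89% of Orbis, so Yusuf controls Orbis.
Yusuf holds 100% of Solent, so Yusuf controls Solent.
Solent and Orbis together hold 32% + 68% = 100% of Caldera, so Yusuf controls Caldera.
Solent and Yusuf together hold 32% + 68% = 100% of Sable, so Yusuf controls Sable.
In Stratus, Yusuf's side holds only 13% + 7% = 20%, not > 75%.
So before the transaction, Yusuf does not control Stratus.
After the purchase, Yusuf holds 5% of Stratus directly.
After the transaction, Yusuf's side holds 13% + 7% + 5% = 25% of Stratus, not > 75%, so Yusuf still does not control Stratus.
No new person acquires control, so the clause is not triggered.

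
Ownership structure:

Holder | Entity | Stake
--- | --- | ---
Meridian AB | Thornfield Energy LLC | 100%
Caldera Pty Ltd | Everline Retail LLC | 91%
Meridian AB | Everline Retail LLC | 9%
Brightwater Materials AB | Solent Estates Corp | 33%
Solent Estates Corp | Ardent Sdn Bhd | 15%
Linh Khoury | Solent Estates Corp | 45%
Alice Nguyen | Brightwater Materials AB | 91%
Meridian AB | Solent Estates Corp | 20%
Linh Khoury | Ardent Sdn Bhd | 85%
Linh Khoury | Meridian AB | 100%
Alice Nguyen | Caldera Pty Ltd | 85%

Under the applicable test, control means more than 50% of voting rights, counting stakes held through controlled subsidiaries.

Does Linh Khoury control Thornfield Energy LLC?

Yes

Linh holds 100% of Meridian, so Linh controls Meridian.
Meridian holds 100% of Thornfield, so Linh controls Thornfield.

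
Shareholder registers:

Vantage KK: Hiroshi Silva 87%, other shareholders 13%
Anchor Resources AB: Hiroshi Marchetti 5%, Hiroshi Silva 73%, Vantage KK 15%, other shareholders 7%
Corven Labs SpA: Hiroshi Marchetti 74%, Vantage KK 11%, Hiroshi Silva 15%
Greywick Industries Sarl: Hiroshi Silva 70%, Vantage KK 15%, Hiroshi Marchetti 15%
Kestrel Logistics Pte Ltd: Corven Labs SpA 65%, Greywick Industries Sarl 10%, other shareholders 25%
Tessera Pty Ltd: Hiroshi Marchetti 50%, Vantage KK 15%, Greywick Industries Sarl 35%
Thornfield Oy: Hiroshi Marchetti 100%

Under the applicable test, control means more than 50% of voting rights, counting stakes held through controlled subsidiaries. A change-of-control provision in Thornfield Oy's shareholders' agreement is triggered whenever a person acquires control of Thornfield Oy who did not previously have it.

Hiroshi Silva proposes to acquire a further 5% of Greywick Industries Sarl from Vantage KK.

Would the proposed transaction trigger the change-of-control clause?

No

The purchase adds only to Hiroshi Silva's holdings (Vantage's stake shrinks), so Hiroshi Silva is the only person who could newly come to control Thornfield.
Hiroshi Silva holds 87% of Vantage, so Hiroshi Silva controls Vantage.
Hiroshi Silva and Vantage together hold 73% + 15% = 88% of Anchor, so Hiroshi Silva controls Anchor.
Hiroshi Silva and Vantage together hold 70% + 15% = 85% of Greywick, so Hiroshi Silva controls Greywick.
Neither Hiroshi Silva nor any entity Hiroshi Silva controls holds any voting interest in Thornfield.
So before the transaction, Hiroshi Silva does not control Thornfield.
After the purchase, Hiroshi Silva's direct stake in Greywick rises to 70% + 5% = 75%, and Vantage's stake falls to 10%.
Hiroshi Silva and Vantage together hold 75% + 10% = 85% of Greywick, so Hiroshi Silva controls Greywick.
After the transaction, neither Hiroshi Silva nor any entity Hiroshi Silva controls holds a voting interest in Thornfield, so Hiroshi Silva still does not control it.
No new person acquires control, so the clause is not triggered.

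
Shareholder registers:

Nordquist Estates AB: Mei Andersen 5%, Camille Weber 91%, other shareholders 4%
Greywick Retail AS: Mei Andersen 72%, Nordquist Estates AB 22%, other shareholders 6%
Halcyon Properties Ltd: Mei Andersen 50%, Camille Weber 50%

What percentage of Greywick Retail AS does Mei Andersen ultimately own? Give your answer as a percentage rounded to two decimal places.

Mei reaches Greywick along 2 paths.
Direct stake: 72% = 72%.
Via Nordquist: 5% × 22% = 1.1%.
Total: 72% + 1.1% = 73.1%.
Rounded: 73.10%.

73.10%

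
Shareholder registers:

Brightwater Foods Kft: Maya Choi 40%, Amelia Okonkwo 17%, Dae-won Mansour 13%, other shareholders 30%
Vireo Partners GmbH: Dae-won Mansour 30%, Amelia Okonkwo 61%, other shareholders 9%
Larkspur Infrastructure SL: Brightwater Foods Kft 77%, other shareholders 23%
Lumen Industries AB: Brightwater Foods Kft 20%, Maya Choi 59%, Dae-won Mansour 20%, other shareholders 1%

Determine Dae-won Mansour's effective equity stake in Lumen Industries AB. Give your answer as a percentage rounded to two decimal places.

22.60%

Dae-won reaches Lumen along 2 paths.
Via Brightwater: 13% × 20% = 2.6%.
Direct stake: 20% = 20%.
Total: 2.6% + 20% = 22.6%.
Rounded: 22.60%.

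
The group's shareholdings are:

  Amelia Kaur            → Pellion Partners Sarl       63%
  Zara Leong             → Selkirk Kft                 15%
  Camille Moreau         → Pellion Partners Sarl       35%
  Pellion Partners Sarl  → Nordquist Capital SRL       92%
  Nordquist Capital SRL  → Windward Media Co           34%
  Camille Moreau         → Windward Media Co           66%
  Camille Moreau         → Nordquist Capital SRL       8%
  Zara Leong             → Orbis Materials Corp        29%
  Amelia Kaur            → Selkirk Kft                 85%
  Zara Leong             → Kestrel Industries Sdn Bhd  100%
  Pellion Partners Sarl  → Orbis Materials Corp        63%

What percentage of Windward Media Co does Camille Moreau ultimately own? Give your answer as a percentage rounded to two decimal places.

Camille reaches Windward along 3 paths.
Direct stake: 66% = 66%.
Via Nordquist: 8% × 34% = 2.72%.
Via Pellion → Nordquist: 35% × 92% × 34% = 10.948%.
Total: 66% + 2.72% + 10.948% = 79.668%.
Rounded: 79.67%.

79.67%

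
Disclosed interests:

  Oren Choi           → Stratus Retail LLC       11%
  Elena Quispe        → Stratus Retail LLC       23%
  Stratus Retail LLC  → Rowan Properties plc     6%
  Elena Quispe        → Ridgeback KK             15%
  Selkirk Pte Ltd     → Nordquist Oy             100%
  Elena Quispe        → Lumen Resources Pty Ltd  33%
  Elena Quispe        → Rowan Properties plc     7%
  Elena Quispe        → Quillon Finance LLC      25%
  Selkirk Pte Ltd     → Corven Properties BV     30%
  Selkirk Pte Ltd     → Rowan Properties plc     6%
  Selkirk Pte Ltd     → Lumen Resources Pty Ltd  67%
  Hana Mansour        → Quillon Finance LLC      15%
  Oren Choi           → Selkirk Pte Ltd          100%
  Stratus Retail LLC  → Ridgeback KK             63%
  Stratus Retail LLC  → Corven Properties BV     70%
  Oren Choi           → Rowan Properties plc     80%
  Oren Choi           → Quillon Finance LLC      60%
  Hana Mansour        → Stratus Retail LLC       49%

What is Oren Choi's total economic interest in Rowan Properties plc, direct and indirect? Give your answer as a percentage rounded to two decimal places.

Oren reaches Rowan along 3 paths.
Direct stake: 80% = 80%.
Via Selkirk: 100% × 6% = 6%.
Via Stratus: 11% × 6% = 0.66%.
Total: 80% + 6% + 0.66% = 86.66%.

86.66%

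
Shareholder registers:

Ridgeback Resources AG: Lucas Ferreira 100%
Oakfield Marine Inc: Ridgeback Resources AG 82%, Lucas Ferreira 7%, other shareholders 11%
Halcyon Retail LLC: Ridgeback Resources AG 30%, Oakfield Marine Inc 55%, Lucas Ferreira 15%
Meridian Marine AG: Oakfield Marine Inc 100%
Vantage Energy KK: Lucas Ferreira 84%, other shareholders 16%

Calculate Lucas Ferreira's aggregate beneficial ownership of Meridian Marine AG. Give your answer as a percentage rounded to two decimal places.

89.00%

Lucas reaches Meridian along 2 paths.
Via Ridgeback → Oakfield: 100% × 82% × 100% = 82%.
Via Oakfield: 7% × 100% = 7%.
Total: 82% + 7% = 89%.
Rounded: 89.00%.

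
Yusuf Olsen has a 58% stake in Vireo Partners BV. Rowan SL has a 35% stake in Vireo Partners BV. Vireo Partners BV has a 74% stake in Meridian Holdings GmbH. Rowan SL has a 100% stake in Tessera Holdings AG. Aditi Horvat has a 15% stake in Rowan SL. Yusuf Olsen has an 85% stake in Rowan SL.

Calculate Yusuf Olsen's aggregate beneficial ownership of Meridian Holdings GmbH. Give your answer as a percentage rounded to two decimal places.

64.94%

Yusuf reaches Meridian along 2 paths.
Via Vireo: 58% × 74% = 42.92%.
Via Rowan → Vireo: 85% × 35% × 74% = 22.015%.
Total: 42.92% + 22.015% = 64.935%.
Rounded: 64.94%.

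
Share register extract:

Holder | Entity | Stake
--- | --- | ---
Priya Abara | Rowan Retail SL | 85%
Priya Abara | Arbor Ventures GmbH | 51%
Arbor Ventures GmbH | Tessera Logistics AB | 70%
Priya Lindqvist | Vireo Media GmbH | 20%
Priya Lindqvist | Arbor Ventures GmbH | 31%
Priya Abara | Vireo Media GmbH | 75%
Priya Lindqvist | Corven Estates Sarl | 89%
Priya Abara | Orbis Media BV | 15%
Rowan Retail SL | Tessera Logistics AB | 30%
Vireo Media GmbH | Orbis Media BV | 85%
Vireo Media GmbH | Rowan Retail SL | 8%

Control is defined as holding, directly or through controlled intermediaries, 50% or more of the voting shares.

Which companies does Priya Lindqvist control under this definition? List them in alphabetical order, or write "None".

Corven Estates Sarl

Priya Lindqvist holds 89% of Corven, so Priya Lindqvist controls Corven.
No other company's threshold is met.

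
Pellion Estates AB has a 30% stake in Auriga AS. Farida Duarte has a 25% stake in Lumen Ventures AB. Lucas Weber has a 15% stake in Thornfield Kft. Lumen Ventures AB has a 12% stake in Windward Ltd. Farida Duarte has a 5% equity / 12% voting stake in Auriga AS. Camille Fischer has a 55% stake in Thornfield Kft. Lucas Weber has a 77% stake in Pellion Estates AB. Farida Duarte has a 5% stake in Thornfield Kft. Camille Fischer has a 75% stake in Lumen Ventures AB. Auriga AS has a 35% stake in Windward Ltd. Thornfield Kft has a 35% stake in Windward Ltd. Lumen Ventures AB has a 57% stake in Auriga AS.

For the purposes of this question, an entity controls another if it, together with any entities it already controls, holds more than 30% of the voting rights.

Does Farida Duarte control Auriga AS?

Farida's largest direct stake is 25% in Lumen, which does not meet the threshold, so Farida controls no company.
In Auriga, Farida's side holds only 12%, not > 30%.
So Farida does not control Auriga.

No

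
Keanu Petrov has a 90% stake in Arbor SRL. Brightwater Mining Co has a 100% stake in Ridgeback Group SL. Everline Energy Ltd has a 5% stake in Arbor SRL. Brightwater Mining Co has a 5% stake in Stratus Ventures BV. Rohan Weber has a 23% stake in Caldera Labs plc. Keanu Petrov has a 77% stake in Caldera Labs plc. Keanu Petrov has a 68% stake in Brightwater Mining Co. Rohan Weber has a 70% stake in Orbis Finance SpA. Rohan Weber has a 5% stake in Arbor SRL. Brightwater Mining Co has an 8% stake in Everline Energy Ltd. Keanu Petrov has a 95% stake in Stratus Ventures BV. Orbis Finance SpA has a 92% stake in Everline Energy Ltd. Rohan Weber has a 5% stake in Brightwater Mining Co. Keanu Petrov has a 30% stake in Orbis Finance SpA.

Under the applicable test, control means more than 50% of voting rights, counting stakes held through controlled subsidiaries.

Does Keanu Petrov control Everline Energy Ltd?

Keanu holds 77% of Caldera, so Keanu controls Caldera.
Keanu holds 68% of Brightwater, so Keanu controls Brightwater.
Keanu holds 90% of Arbor, so Keanu controls Arbor.
Keanu and Brightwater together hold 95% + 5% = 100% of Stratus, so Keanu controls Stratus.
Brightwater holds 100% of Ridgeback, so Keanu controls Ridgeback.
In Everline, Keanu's side holds only 8%, not > 50%.
So Keanu does not control Everline.

No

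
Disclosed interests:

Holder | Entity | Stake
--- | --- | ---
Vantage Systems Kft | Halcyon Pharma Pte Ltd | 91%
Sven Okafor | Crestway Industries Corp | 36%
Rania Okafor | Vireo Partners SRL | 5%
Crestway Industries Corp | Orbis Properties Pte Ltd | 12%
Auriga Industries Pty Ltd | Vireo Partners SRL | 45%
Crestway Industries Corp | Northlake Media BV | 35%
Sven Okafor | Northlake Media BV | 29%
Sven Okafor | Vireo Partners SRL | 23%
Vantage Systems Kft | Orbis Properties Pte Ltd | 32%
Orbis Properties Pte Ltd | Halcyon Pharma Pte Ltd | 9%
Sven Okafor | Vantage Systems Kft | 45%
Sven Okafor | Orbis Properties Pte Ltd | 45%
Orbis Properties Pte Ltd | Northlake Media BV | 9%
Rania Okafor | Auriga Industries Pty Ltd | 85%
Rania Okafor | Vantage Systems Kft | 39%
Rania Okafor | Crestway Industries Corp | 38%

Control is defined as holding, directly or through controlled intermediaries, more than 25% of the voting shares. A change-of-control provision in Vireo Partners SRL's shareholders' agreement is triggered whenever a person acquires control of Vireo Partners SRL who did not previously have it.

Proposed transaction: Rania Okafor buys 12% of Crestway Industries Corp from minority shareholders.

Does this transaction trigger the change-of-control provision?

No

The purchase changes only Rania's holdings, so Rania is the only person who could newly come to control Vireo.
Rania holds 85% of Auriga, so Rania controls Auriga.
Auriga and Rania together hold 45% + 5% = 50% of Vireo, so Rania controls Vireo.
So Rania already controls Vireo before the transaction.
After the purchase, Rania's direct stake in Crestway rises to 38% + 12% = 50%.
Rania controlled Vireo already, so this is not a new person acquiring control; every other person's position is unchanged or reduced.
No new person acquires control, so the clause is not triggered.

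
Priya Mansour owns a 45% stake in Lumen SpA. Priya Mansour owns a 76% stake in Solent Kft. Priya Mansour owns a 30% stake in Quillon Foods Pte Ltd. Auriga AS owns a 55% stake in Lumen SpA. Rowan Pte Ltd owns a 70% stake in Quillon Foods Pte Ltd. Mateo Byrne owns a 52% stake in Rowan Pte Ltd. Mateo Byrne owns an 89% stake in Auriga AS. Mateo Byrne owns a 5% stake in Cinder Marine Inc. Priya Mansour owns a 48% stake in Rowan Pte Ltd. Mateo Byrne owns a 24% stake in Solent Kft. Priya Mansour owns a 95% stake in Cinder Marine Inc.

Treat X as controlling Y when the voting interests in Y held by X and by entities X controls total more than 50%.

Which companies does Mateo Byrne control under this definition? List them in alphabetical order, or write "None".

Auriga AS, Lumen SpA, Quillon Foods Pte Ltd, Rowan Pte Ltd

Mateo holds 52% of Rowan, so Mateo controls Rowan.
Mateo holds 89% of Auriga, so Mateo controls Auriga.
Auriga holds 55% of Lumen, so Mateo controls Lumen.
Rowan holds 70% of Quillon, so Mateo controls Quillon.
No other company's threshold is met.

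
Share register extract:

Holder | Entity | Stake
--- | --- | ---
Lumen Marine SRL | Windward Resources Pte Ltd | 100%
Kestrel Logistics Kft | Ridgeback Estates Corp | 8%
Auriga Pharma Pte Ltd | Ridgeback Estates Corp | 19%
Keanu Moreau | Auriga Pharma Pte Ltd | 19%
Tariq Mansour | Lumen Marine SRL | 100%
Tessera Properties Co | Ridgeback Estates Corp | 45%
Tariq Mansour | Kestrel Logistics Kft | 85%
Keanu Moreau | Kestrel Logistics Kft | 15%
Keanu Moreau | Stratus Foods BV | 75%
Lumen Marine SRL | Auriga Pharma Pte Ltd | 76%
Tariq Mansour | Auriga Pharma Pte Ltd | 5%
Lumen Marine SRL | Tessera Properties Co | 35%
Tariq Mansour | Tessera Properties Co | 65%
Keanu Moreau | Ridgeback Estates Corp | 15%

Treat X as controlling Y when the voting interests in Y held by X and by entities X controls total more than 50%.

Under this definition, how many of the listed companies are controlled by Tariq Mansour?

6

Tariq holds 100% of Lumen, so Tariq controls Lumen.
Tariq holds 85% of Kestrel, so Tariq controls Kestrel.
Lumen and Tariq together hold 35% + 65% = 100% of Tessera, so Tariq controls Tessera.
Lumen and Tariq together hold 76% + 5% = 81% of Auriga, so Tariq controls Auriga.
Auriga and Tessera and Kestrel together hold 19% + 45% + 8% = 72% of Ridgeback, so Tariq controls Ridgeback.
Lumen holds 100% of Windward, so Tariq controls Windward.
No other company's threshold is met.
Tariq controls 6 companies.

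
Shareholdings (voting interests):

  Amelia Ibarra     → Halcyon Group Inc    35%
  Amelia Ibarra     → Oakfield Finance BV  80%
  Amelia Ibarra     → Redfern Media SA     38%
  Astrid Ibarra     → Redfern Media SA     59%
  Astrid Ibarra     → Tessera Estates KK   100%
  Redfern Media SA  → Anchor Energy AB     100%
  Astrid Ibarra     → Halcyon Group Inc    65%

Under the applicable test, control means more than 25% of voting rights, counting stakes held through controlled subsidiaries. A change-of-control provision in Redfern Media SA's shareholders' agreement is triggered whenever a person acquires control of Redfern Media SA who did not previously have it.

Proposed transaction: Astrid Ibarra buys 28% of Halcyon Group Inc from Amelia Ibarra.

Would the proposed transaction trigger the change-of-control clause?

No

The purchase adds only to Astrid's holdings (Amelia's stake shrinks), so Astrid is the only person who could newly come to control Redfern.
Astrid holds 59% of Redfern, so Astrid controls Redfern.
So Astrid already controls Redfern before the transaction.
After the purchase, Astrid's direct stake in Halcyon rises to 65% + 28% = 93%, and Amelia's stake falls to 7%.
Astrid controlled Redfern already, so this is not a new person acquiring control; every other person's position is unchanged or reduced.
No new person acquires control, so the clause is not triggered.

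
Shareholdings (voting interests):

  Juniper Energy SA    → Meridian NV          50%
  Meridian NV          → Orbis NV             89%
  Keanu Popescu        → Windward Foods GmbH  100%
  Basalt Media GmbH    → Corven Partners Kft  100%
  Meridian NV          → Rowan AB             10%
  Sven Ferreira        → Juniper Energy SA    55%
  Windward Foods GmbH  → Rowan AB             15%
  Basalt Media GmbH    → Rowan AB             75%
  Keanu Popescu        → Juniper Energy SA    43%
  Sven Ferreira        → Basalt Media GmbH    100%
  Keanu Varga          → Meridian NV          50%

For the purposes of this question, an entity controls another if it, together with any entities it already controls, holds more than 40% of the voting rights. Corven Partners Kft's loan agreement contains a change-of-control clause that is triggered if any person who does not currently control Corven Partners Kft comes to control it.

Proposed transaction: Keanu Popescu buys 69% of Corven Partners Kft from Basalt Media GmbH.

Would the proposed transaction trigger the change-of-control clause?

Yes

The purchase adds only to Keanu Popescu's holdings (Basalt's stake shrinks), so Keanu Popescu is the only person who could newly come to control Corven.
Keanu Popescu holds 100% of Windward, so Keanu Popescu controls Windward.
Keanu Popescu holds 43% of Juniper, so Keanu Popescu controls Juniper.
Juniper holds 50% of Meridian, so Keanu Popescu controls Meridian.
Meridian holds 89% of Orbis, so Keanu Popescu controls Orbis.
Neither Keanu Popescu nor any entity Keanu Popescu controls holds any voting interest in Corven.
So before the transaction, Keanu Popescu does not control Corven.
After the purchase, Keanu Popescu holds 69% of Corven directly, and Basalt's stake falls to 31%.
Keanu Popescu holds 69% of Corven, so Keanu Popescu controls Corven.
Keanu Popescu did not control Corven before and does after, so the clause is triggered.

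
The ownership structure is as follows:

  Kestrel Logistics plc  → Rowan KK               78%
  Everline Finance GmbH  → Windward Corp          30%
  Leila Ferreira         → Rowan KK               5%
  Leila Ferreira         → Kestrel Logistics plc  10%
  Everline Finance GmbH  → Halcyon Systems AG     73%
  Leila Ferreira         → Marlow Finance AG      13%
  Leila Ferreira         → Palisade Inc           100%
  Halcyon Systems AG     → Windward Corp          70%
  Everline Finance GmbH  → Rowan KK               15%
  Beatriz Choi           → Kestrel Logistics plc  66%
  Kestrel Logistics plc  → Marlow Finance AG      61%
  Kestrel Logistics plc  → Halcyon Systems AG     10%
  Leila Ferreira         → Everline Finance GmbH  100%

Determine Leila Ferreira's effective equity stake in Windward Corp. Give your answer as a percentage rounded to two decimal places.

Leila reaches Windward along 3 paths.
Via Everline: 100% × 30% = 30%.
Via Kestrel → Halcyon: 10% × 10% × 70% = 0.7%.
Via Everline → Halcyon: 100% × 73% × 70% = 51.1%.
Total: 30% + 0.7% + 51.1% = 81.8%.
Rounded: 81.80%.

81.80%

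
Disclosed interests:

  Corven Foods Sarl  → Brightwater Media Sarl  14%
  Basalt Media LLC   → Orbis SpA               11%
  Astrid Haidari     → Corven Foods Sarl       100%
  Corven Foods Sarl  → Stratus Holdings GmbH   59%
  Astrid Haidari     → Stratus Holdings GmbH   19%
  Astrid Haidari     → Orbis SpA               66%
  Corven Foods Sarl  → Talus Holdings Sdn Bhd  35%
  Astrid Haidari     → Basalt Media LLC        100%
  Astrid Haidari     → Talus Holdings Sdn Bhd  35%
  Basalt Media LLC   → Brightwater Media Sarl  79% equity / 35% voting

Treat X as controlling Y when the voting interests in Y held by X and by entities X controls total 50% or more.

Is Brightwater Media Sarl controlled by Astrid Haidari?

Astrid holds 100% of Basalt, so Astrid controls Basalt.
Astrid holds 100% of Corven, so Astrid controls Corven.
Corven and Astrid together hold 59% + 19% = 78% of Stratus, so Astrid controls Stratus.
Astrid and Corven together hold 35% + 35% = 70% of Talus, so Astrid controls Talus.
Astrid and Basalt together hold 66% + 11% = 77% of Orbis, so Astrid controls Orbis.
In Brightwater, Astrid's side holds only 14% + 35% = 49%, not ≥ 50%.
So Astrid does not control Brightwater.

No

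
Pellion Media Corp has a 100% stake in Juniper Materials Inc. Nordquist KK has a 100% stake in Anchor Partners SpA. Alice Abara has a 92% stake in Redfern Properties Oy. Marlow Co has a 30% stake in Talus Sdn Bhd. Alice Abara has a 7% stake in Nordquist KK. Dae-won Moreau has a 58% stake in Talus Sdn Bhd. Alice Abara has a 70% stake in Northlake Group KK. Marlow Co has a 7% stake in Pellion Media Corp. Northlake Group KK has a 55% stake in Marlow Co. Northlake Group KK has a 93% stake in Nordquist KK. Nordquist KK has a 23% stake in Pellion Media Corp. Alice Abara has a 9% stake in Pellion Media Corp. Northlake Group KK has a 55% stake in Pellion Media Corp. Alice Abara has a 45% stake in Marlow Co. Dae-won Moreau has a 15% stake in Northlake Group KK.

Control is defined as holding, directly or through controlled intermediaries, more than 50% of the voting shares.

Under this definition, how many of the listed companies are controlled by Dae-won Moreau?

1

Dae-won holds 58% of Talus, so Dae-won controls Talus.
No other company's threshold is met.
Dae-won controls 1 company.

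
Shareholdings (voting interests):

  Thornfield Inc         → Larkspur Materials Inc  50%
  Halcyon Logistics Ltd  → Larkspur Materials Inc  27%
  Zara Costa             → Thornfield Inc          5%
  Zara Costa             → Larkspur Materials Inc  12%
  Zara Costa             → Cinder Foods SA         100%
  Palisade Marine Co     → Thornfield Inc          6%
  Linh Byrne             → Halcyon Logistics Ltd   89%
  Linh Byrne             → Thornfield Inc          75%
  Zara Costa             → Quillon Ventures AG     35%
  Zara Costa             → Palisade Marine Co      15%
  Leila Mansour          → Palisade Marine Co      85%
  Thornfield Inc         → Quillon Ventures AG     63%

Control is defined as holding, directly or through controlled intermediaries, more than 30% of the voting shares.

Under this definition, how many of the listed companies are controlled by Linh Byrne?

Linh holds 89% of Halcyon, so Linh controls Halcyon.
Linh holds 75% of Thornfield, so Linh controls Thornfield.
Thornfield holds 63% of Quillon, so Linh controls Quillon.
Halcyon and Thornfield together hold 27% + 50% = 77% of Larkspur, so Linh controls Larkspur.
No other company's threshold is met.
Linh controls 4 companies.

4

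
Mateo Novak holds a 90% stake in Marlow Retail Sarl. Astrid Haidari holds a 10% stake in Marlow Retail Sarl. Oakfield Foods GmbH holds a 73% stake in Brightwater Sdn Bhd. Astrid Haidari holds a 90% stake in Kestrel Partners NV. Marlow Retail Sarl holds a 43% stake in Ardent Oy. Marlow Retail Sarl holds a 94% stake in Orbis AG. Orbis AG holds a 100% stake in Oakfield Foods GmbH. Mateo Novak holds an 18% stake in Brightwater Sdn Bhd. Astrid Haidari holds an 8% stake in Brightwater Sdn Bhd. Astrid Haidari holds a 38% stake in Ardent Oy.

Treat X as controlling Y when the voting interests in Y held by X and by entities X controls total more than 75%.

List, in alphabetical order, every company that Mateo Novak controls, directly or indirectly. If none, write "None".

Brightwater Sdn Bhd, Marlow Retail Sarl, Oakfield Foods GmbH, Orbis AG

Mateo holds 90% of Marlow, so Mateo controls Marlow.
Marlow holds 94% of Orbis, so Mateo controls Orbis.
Orbis holds 100% of Oakfield, so Mateo controls Oakfield.
Oakfield and Mateo together hold 73% + 18% = 91% of Brightwater, so Mateo controls Brightwater.
No other company's threshold is met.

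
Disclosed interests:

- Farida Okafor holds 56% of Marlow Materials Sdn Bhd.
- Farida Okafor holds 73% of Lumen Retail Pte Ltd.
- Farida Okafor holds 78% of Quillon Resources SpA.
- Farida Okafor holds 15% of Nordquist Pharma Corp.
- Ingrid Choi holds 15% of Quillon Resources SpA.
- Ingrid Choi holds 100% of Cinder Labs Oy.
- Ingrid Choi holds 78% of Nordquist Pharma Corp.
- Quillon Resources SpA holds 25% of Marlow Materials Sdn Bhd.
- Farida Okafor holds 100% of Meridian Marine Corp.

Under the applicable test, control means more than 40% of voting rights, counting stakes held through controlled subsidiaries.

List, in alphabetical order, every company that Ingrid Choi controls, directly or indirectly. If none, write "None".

Ingrid holds 100% of Cinder, so Ingrid controls Cinder.
Ingrid holds 78% of Nordquist, so Ingrid controls Nordquist.
No other company's threshold is met.

Cinder Labs Oy, Nordquist Pharma Corp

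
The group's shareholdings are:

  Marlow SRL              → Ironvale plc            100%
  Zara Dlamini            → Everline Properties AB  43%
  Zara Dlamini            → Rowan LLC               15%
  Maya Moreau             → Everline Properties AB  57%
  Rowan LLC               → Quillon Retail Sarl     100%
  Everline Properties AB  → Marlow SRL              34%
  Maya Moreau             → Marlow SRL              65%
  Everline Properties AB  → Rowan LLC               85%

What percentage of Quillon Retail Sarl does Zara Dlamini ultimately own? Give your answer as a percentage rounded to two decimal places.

Zara reaches Quillon along 2 paths.
Via Rowan: 15% × 100% = 15%.
Via Everline → Rowan: 43% × 85% × 100% = 36.55%.
Total: 15% + 36.55% = 51.55%.

51.55%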